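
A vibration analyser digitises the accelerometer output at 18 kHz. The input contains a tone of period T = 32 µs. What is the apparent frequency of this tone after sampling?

4.75 kHz

T = 32 µs → f = 1/T = 31.25 kHz.
31.25 kHz mod fs = 13.25 kHz.
13.25 kHz > fs/2 = 9 kHz, folds to fs − 13.25 kHz = 4.75 kHz.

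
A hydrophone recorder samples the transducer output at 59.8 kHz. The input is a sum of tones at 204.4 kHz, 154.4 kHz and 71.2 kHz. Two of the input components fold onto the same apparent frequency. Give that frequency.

fs/2 = 29.9 kHz.
204.4 kHz mod fs = 25 kHz.
25 kHz ≤ fs/2 = 29.9 kHz, appears at 25 kHz.
154.4 kHz mod fs = 34.8 kHz.
34.8 kHz > fs/2 = 29.9 kHz, folds to fs − 34.8 kHz = 25 kHz.
71.2 kHz mod fs = 11.4 kHz.
11.4 kHz ≤ fs/2 = 29.9 kHz, appears at 11.4 kHz.
154.4 kHz and 204.4 kHz both map to 25 kHz.

25 kHz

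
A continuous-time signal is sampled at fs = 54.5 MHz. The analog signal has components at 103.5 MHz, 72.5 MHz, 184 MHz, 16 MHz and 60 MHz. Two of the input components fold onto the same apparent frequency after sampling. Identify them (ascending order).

60 MHz, 103.5 MHz

fs/2 = 27.25 MHz.
103.5 MHz mod fs = 49 MHz.
49 MHz > fs/2 = 27.25 MHz, folds to fs − 49 MHz = 5.5 MHz.
72.5 MHz mod fs = 18 MHz.
18 MHz ≤ fs/2 = 27.25 MHz, appears at 18 MHz.
184 MHz mod fs = 20.5 MHz.
20.5 MHz ≤ fs/2 = 27.25 MHz, appears at 20.5 MHz.
16 MHz ≤ fs/2 = 27.25 MHz, passes unchanged.
60 MHz mod fs = 5.5 MHz.
5.5 MHz ≤ fs/2 = 27.25 MHz, appears at 5.5 MHz.
60 MHz and 103.5 MHz both map to 5.5 MHz.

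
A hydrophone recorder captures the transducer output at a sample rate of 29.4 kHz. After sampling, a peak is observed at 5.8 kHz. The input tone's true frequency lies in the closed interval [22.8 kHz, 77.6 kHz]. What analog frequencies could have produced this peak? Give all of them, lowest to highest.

Frequencies that alias to 5.8 kHz are k·fs ± 5.8 kHz for integer k ≥ 0.
k=0: 5.8 kHz.
k=1: 23.6 kHz, 35.2 kHz.
k=2: 53 kHz, 64.6 kHz.
k=3: 82.4 kHz, 94 kHz.
Within [22.8 kHz, 77.6 kHz]: 23.6 kHz, 35.2 kHz, 53 kHz, 64.6 kHz.

23.6 kHz, 35.2 kHz, 53 kHz, 64.6 kHz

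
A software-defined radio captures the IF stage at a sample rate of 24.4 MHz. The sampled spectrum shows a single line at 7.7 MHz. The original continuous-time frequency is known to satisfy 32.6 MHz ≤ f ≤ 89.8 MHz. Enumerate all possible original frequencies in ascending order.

41.1 MHz, 56.5 MHz, 65.5 MHz, 80.9 MHz

Frequencies that alias to 7.7 MHz are k·fs ± 7.7 MHz for integer k ≥ 0.
k=0: 7.7 MHz.
k=1: 16.7 MHz, 32.1 MHz.
k=2: 41.1 MHz, 56.5 MHz.
k=3: 65.5 MHz, 80.9 MHz.
k=4: 89.9 MHz, 105.3 MHz.
Within [32.6 MHz, 89.8 MHz]: 41.1 MHz, 56.5 MHz, 65.5 MHz, 80.9 MHz.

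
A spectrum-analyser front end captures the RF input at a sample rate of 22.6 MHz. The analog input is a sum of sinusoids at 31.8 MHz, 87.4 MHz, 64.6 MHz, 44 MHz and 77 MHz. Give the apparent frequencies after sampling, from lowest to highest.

1.2 MHz, 3 MHz, 3.2 MHz, 9.2 MHz

fs/2 = 11.3 MHz.
31.8 MHz mod fs = 9.2 MHz.
9.2 MHz ≤ fs/2 = 11.3 MHz, appears at 9.2 MHz.
87.4 MHz mod fs = 19.6 MHz.
19.6 MHz > fs/2 = 11.3 MHz, folds to fs − 19.6 MHz = 3 MHz.
64.6 MHz mod fs = 19.4 MHz.
19.4 MHz > fs/2 = 11.3 MHz, folds to fs − 19.4 MHz = 3.2 MHz.
44 MHz mod fs = 21.4 MHz.
21.4 MHz > fs/2 = 11.3 MHz, folds to fs − 21.4 MHz = 1.2 MHz.
77 MHz mod fs = 9.2 MHz.
9.2 MHz ≤ fs/2 = 11.3 MHz, appears at 9.2 MHz.
Distinct values: {1.2 MHz, 3 MHz, 3.2 MHz, 9.2 MHz}.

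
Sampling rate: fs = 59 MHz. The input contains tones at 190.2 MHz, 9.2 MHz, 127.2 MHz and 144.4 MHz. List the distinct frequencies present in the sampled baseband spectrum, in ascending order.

9.2 MHz, 13.2 MHz, 26.4 MHz

fs/2 = 29.5 MHz.
190.2 MHz mod fs = 13.2 MHz.
13.2 MHz ≤ fs/2 = 29.5 MHz, appears at 13.2 MHz.
9.2 MHz ≤ fs/2 = 29.5 MHz, passes unchanged.
127.2 MHz mod fs = 9.2 MHz.
9.2 MHz ≤ fs/2 = 29.5 MHz, appears at 9.2 MHz.
144.4 MHz mod fs = 26.4 MHz.
26.4 MHz ≤ fs/2 = 29.5 MHz, appears at 26.4 MHz.
Distinct values: {9.2 MHz, 13.2 MHz, 26.4 MHz}.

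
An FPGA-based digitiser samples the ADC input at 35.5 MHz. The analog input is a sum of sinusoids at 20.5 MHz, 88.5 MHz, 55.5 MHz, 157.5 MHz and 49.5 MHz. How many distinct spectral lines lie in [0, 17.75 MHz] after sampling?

4

fs/2 = 17.75 MHz.
20.5 MHz > fs/2 = 17.75 MHz, folds to fs − 20.5 MHz = 15 MHz.
88.5 MHz mod fs = 17.5 MHz.
17.5 MHz ≤ fs/2 = 17.75 MHz, appears at 17.5 MHz.
55.5 MHz mod fs = 20 MHz.
20 MHz > fs/2 = 17.75 MHz, folds to fs − 20 MHz = 15.5 MHz.
157.5 MHz mod fs = 15.5 MHz.
15.5 MHz ≤ fs/2 = 17.75 MHz, appears at 15.5 MHz.
49.5 MHz mod fs = 14 MHz.
14 MHz ≤ fs/2 = 17.75 MHz, appears at 14 MHz.
Distinct values: {14 MHz, 15 MHz, 15.5 MHz, 17.5 MHz} → 4.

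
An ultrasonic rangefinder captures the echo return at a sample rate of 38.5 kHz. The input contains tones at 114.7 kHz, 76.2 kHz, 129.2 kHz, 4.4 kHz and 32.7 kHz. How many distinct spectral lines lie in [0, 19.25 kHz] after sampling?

4

fs/2 = 19.25 kHz.
114.7 kHz mod fs = 37.7 kHz.
37.7 kHz > fs/2 = 19.25 kHz, folds to fs − 37.7 kHz = 0.8 kHz.
76.2 kHz mod fs = 37.7 kHz.
37.7 kHz > fs/2 = 19.25 kHz, folds to fs − 37.7 kHz = 0.8 kHz.
129.2 kHz mod fs = 13.7 kHz.
13.7 kHz ≤ fs/2 = 19.25 kHz, appears at 13.7 kHz.
4.4 kHz ≤ fs/2 = 19.25 kHz, passes unchanged.
32.7 kHz > fs/2 = 19.25 kHz, folds to fs − 32.7 kHz = 5.8 kHz.
Distinct values: {0.8 kHz, 4.4 kHz, 5.8 kHz, 13.7 kHz} → 4.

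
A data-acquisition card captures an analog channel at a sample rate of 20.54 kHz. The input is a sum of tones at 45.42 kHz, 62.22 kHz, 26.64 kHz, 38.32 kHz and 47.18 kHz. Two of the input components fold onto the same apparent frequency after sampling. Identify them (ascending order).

fs/2 = 10.27 kHz.
45.42 kHz mod fs = 4.34 kHz.
4.34 kHz ≤ fs/2 = 10.27 kHz, appears at 4.34 kHz.
62.22 kHz mod fs = 0.6 kHz.
0.6 kHz ≤ fs/2 = 10.27 kHz, appears at 0.6 kHz.
26.64 kHz mod fs = 6.1 kHz.
6.1 kHz ≤ fs/2 = 10.27 kHz, appears at 6.1 kHz.
38.32 kHz mod fs = 17.78 kHz.
17.78 kHz > fs/2 = 10.27 kHz, folds to fs − 17.78 kHz = 2.76 kHz.
47.18 kHz mod fs = 6.1 kHz.
6.1 kHz ≤ fs/2 = 10.27 kHz, appears at 6.1 kHz.
26.64 kHz and 47.18 kHz both map to 6.1 kHz.

26.64 kHz, 47.18 kHz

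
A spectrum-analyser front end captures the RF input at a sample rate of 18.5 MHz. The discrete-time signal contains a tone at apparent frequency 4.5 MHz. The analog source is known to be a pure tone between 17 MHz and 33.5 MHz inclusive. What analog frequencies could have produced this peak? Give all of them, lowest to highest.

Frequencies that alias to 4.5 MHz are k·fs ± 4.5 MHz for integer k ≥ 0.
k=0: 4.5 MHz.
k=1: 14 MHz, 23 MHz.
k=2: 32.5 MHz, 41.5 MHz.
k=3: 51 MHz, 60 MHz.
Within [17 MHz, 33.5 MHz]: 23 MHz, 32.5 MHz.

23 MHz, 32.5 MHz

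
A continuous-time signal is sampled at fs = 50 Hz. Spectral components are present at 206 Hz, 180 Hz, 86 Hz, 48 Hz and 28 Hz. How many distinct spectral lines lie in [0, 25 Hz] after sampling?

fs/2 = 25 Hz.
206 Hz mod fs = 6 Hz.
6 Hz ≤ fs/2 = 25 Hz, appears at 6 Hz.
180 Hz mod fs = 30 Hz.
30 Hz > fs/2 = 25 Hz, folds to fs − 30 Hz = 20 Hz.
86 Hz mod fs = 36 Hz.
36 Hz > fs/2 = 25 Hz, folds to fs − 36 Hz = 14 Hz.
48 Hz > fs/2 = 25 Hz, folds to fs − 48 Hz = 2 Hz.
28 Hz > fs/2 = 25 Hz, folds to fs − 28 Hz = 22 Hz.
Distinct values: {2 Hz, 6 Hz, 14 Hz, 20 Hz, 22 Hz} → 5.

5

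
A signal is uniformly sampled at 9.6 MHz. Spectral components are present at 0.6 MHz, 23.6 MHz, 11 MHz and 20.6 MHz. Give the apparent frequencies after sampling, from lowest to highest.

0.6 MHz, 1.4 MHz, 4.4 MHz

fs/2 = 4.8 MHz.
0.6 MHz ≤ fs/2 = 4.8 MHz, passes unchanged.
23.6 MHz mod fs = 4.4 MHz.
4.4 MHz ≤ fs/2 = 4.8 MHz, appears at 4.4 MHz.
11 MHz mod fs = 1.4 MHz.
1.4 MHz ≤ fs/2 = 4.8 MHz, appears at 1.4 MHz.
20.6 MHz mod fs = 1.4 MHz.
1.4 MHz ≤ fs/2 = 4.8 MHz, appears at 1.4 MHz.
Distinct values: {0.6 MHz, 1.4 MHz, 4.4 MHz}.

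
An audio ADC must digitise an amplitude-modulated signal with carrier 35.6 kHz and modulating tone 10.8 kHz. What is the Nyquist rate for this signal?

AM sidebands sit at fc ± fm = 24.8 kHz and 46.4 kHz.
Highest-frequency component: 46.4 kHz.
Nyquist rate = 2 × 46.4 kHz = 92.8 kHz.

92.8 kHz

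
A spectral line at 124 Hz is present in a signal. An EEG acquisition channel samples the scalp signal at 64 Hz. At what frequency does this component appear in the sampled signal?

124 Hz mod fs = 60 Hz.
60 Hz > fs/2 = 32 Hz, folds to fs − 60 Hz = 4 Hz.

4 Hz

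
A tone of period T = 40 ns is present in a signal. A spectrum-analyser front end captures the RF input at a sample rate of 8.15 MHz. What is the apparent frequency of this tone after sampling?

T = 40 ns → f = 1/T = 25 MHz.
25 MHz mod fs = 0.55 MHz.
0.55 MHz ≤ fs/2 = 4.075 MHz, appears at 0.55 MHz.

0.55 MHz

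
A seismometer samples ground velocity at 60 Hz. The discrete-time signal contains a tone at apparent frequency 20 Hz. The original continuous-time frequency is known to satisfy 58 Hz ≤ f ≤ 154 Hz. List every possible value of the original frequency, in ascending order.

80 Hz, 100 Hz, 140 Hz

Frequencies that alias to 20 Hz are k·fs ± 20 Hz for integer k ≥ 0.
k=0: 20 Hz.
k=1: 40 Hz, 80 Hz.
k=2: 100 Hz, 140 Hz.
k=3: 160 Hz, 200 Hz.
Within [58 Hz, 154 Hz]: 80 Hz, 100 Hz, 140 Hz.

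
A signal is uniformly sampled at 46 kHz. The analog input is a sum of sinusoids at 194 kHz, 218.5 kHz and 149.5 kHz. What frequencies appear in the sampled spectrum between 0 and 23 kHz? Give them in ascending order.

10 kHz, 11.5 kHz

fs/2 = 23 kHz.
194 kHz mod fs = 10 kHz.
10 kHz ≤ fs/2 = 23 kHz, appears at 10 kHz.
218.5 kHz mod fs = 34.5 kHz.
34.5 kHz > fs/2 = 23 kHz, folds to fs − 34.5 kHz = 11.5 kHz.
149.5 kHz mod fs = 11.5 kHz.
11.5 kHz ≤ fs/2 = 23 kHz, appears at 11.5 kHz.
Distinct values: {10 kHz, 11.5 kHz}.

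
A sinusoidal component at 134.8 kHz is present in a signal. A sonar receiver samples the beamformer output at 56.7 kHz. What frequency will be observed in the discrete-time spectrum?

21.4 kHz

134.8 kHz mod fs = 21.4 kHz.
21.4 kHz ≤ fs/2 = 28.35 kHz, appears at 21.4 kHz.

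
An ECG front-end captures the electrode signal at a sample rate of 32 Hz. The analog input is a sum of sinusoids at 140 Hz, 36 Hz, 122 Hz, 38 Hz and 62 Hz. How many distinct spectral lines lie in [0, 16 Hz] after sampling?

fs/2 = 16 Hz.
140 Hz mod fs = 12 Hz.
12 Hz ≤ fs/2 = 16 Hz, appears at 12 Hz.
36 Hz mod fs = 4 Hz.
4 Hz ≤ fs/2 = 16 Hz, appears at 4 Hz.
122 Hz mod fs = 26 Hz.
26 Hz > fs/2 = 16 Hz, folds to fs − 26 Hz = 6 Hz.
38 Hz mod fs = 6 Hz.
6 Hz ≤ fs/2 = 16 Hz, appears at 6 Hz.
62 Hz mod fs = 30 Hz.
30 Hz > fs/2 = 16 Hz, folds to fs − 30 Hz = 2 Hz.
Distinct values: {2 Hz, 4 Hz, 6 Hz, 12 Hz} → 4.

4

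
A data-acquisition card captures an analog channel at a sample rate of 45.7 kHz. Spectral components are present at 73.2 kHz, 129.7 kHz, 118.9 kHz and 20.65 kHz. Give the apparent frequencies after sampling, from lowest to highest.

7.4 kHz, 18.2 kHz, 20.65 kHz

fs/2 = 22.85 kHz.
73.2 kHz mod fs = 27.5 kHz.
27.5 kHz > fs/2 = 22.85 kHz, folds to fs − 27.5 kHz = 18.2 kHz.
129.7 kHz mod fs = 38.3 kHz.
38.3 kHz > fs/2 = 22.85 kHz, folds to fs − 38.3 kHz = 7.4 kHz.
118.9 kHz mod fs = 27.5 kHz.
27.5 kHz > fs/2 = 22.85 kHz, folds to fs − 27.5 kHz = 18.2 kHz.
20.65 kHz ≤ fs/2 = 22.85 kHz, passes unchanged.
Distinct values: {7.4 kHz, 18.2 kHz, 20.65 kHz}.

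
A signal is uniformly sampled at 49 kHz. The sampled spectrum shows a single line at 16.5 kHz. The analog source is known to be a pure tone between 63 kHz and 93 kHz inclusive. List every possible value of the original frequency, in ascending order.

65.5 kHz, 81.5 kHz

Frequencies that alias to 16.5 kHz are k·fs ± 16.5 kHz for integer k ≥ 0.
k=0: 16.5 kHz.
k=1: 32.5 kHz, 65.5 kHz.
k=2: 81.5 kHz, 114.5 kHz.
k=3: 130.5 kHz, 163.5 kHz.
Within [63 kHz, 93 kHz]: 65.5 kHz, 81.5 kHz.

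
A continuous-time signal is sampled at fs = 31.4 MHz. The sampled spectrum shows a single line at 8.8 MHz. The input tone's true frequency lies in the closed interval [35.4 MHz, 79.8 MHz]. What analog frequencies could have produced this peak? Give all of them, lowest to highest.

40.2 MHz, 54 MHz, 71.6 MHz

Frequencies that alias to 8.8 MHz are k·fs ± 8.8 MHz for integer k ≥ 0.
k=0: 8.8 MHz.
k=1: 22.6 MHz, 40.2 MHz.
k=2: 54 MHz, 71.6 MHz.
k=3: 85.4 MHz, 103 MHz.
Within [35.4 MHz, 79.8 MHz]: 40.2 MHz, 54 MHz, 71.6 MHz.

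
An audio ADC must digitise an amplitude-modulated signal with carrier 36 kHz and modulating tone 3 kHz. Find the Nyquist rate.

78 kHz

AM sidebands sit at fc ± fm = 33 kHz and 39 kHz.
Highest-frequency component: 39 kHz.
Nyquist rate = 2 × 39 kHz = 78 kHz.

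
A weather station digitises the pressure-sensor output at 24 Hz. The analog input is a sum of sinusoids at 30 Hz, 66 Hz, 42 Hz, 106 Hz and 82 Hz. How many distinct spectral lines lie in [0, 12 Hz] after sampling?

2

fs/2 = 12 Hz.
30 Hz mod fs = 6 Hz.
6 Hz ≤ fs/2 = 12 Hz, appears at 6 Hz.
66 Hz mod fs = 18 Hz.
18 Hz > fs/2 = 12 Hz, folds to fs − 18 Hz = 6 Hz.
42 Hz mod fs = 18 Hz.
18 Hz > fs/2 = 12 Hz, folds to fs − 18 Hz = 6 Hz.
106 Hz mod fs = 10 Hz.
10 Hz ≤ fs/2 = 12 Hz, appears at 10 Hz.
82 Hz mod fs = 10 Hz.
10 Hz ≤ fs/2 = 12 Hz, appears at 10 Hz.
Distinct values: {6 Hz, 10 Hz} → 2.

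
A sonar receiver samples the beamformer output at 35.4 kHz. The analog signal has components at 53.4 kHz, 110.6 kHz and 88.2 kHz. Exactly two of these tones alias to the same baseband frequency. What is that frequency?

17.4 kHz

fs/2 = 17.7 kHz.
53.4 kHz mod fs = 18 kHz.
18 kHz > fs/2 = 17.7 kHz, folds to fs − 18 kHz = 17.4 kHz.
110.6 kHz mod fs = 4.4 kHz.
4.4 kHz ≤ fs/2 = 17.7 kHz, appears at 4.4 kHz.
88.2 kHz mod fs = 17.4 kHz.
17.4 kHz ≤ fs/2 = 17.7 kHz, appears at 17.4 kHz.
53.4 kHz and 88.2 kHz both map to 17.4 kHz.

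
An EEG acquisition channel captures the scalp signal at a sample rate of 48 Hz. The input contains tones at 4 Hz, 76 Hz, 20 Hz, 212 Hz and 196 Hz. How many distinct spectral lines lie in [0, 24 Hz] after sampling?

2

fs/2 = 24 Hz.
4 Hz ≤ fs/2 = 24 Hz, passes unchanged.
76 Hz mod fs = 28 Hz.
28 Hz > fs/2 = 24 Hz, folds to fs − 28 Hz = 20 Hz.
20 Hz ≤ fs/2 = 24 Hz, passes unchanged.
212 Hz mod fs = 20 Hz.
20 Hz ≤ fs/2 = 24 Hz, appears at 20 Hz.
196 Hz mod fs = 4 Hz.
4 Hz ≤ fs/2 = 24 Hz, appears at 4 Hz.
Distinct values: {4 Hz, 20 Hz} → 2.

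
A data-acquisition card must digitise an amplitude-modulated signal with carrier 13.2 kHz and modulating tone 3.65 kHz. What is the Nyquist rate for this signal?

33.7 kHz

AM sidebands sit at fc ± fm = 9.55 kHz and 16.85 kHz.
Highest-frequency component: 16.85 kHz.
Nyquist rate = 2 × 16.85 kHz = 33.7 kHz.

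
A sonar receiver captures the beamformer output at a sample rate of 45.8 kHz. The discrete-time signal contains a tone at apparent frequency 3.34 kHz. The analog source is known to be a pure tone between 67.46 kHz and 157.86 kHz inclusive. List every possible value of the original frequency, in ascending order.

Frequencies that alias to 3.34 kHz are k·fs ± 3.34 kHz for integer k ≥ 0.
k=0: 3.34 kHz.
k=1: 42.46 kHz, 49.14 kHz.
k=2: 88.26 kHz, 94.94 kHz.
k=3: 134.06 kHz, 140.74 kHz.
k=4: 179.86 kHz, 186.54 kHz.
Within [67.46 kHz, 157.86 kHz]: 88.26 kHz, 94.94 kHz, 134.06 kHz, 140.74 kHz.

88.26 kHz, 94.94 kHz, 134.06 kHz, 140.74 kHz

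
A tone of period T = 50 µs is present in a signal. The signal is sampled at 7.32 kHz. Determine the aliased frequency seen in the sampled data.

T = 50 µs → f = 1/T = 20 kHz.
20 kHz mod fs = 5.36 kHz.
5.36 kHz > fs/2 = 3.66 kHz, folds to fs − 5.36 kHz = 1.96 kHz.

1.96 kHz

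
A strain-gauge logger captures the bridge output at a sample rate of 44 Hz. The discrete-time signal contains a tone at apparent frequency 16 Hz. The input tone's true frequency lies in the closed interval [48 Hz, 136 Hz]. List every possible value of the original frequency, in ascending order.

60 Hz, 72 Hz, 104 Hz, 116 Hz

Frequencies that alias to 16 Hz are k·fs ± 16 Hz for integer k ≥ 0.
k=0: 16 Hz.
k=1: 28 Hz, 60 Hz.
k=2: 72 Hz, 104 Hz.
k=3: 116 Hz, 148 Hz.
k=4: 160 Hz, 192 Hz.
Within [48 Hz, 136 Hz]: 60 Hz, 72 Hz, 104 Hz, 116 Hz.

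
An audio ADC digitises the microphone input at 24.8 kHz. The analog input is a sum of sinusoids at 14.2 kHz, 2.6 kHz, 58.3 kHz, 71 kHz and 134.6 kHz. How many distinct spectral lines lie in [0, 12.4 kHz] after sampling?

fs/2 = 12.4 kHz.
14.2 kHz > fs/2 = 12.4 kHz, folds to fs − 14.2 kHz = 10.6 kHz.
2.6 kHz ≤ fs/2 = 12.4 kHz, passes unchanged.
58.3 kHz mod fs = 8.7 kHz.
8.7 kHz ≤ fs/2 = 12.4 kHz, appears at 8.7 kHz.
71 kHz mod fs = 21.4 kHz.
21.4 kHz > fs/2 = 12.4 kHz, folds to fs − 21.4 kHz = 3.4 kHz.
134.6 kHz mod fs = 10.6 kHz.
10.6 kHz ≤ fs/2 = 12.4 kHz, appears at 10.6 kHz.
Distinct values: {2.6 kHz, 3.4 kHz, 8.7 kHz, 10.6 kHz} → 4.

4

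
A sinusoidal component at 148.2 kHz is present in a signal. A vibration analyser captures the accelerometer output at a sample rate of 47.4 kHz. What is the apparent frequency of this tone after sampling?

6 kHz

148.2 kHz mod fs = 6 kHz.
6 kHz ≤ fs/2 = 23.7 kHz, appears at 6 kHz.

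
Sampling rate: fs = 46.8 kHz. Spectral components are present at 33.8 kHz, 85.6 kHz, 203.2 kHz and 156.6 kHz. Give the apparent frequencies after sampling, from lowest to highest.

8 kHz, 13 kHz, 16 kHz, 16.2 kHz

fs/2 = 23.4 kHz.
33.8 kHz > fs/2 = 23.4 kHz, folds to fs − 33.8 kHz = 13 kHz.
85.6 kHz mod fs = 38.8 kHz.
38.8 kHz > fs/2 = 23.4 kHz, folds to fs − 38.8 kHz = 8 kHz.
203.2 kHz mod fs = 16 kHz.
16 kHz ≤ fs/2 = 23.4 kHz, appears at 16 kHz.
156.6 kHz mod fs = 16.2 kHz.
16.2 kHz ≤ fs/2 = 23.4 kHz, appears at 16.2 kHz.
Distinct values: {8 kHz, 13 kHz, 16 kHz, 16.2 kHz}.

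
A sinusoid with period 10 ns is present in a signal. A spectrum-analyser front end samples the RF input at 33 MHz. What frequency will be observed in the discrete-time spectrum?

1 MHz

T = 10 ns → f = 1/T = 100 MHz.
100 MHz mod fs = 1 MHz.
1 MHz ≤ fs/2 = 16.5 MHz, appears at 1 MHz.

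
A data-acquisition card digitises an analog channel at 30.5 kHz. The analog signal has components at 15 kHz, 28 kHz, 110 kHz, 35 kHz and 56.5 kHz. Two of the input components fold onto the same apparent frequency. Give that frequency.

fs/2 = 15.25 kHz.
15 kHz ≤ fs/2 = 15.25 kHz, passes unchanged.
28 kHz > fs/2 = 15.25 kHz, folds to fs − 28 kHz = 2.5 kHz.
110 kHz mod fs = 18.5 kHz.
18.5 kHz > fs/2 = 15.25 kHz, folds to fs − 18.5 kHz = 12 kHz.
35 kHz mod fs = 4.5 kHz.
4.5 kHz ≤ fs/2 = 15.25 kHz, appears at 4.5 kHz.
56.5 kHz mod fs = 26 kHz.
26 kHz > fs/2 = 15.25 kHz, folds to fs − 26 kHz = 4.5 kHz.
35 kHz and 56.5 kHz both map to 4.5 kHz.

4.5 kHz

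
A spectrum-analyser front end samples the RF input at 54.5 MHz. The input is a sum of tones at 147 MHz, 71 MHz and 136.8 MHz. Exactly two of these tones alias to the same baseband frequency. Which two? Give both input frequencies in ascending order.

fs/2 = 27.25 MHz.
147 MHz mod fs = 38 MHz.
38 MHz > fs/2 = 27.25 MHz, folds to fs − 38 MHz = 16.5 MHz.
71 MHz mod fs = 16.5 MHz.
16.5 MHz ≤ fs/2 = 27.25 MHz, appears at 16.5 MHz.
136.8 MHz mod fs = 27.8 MHz.
27.8 MHz > fs/2 = 27.25 MHz, folds to fs − 27.8 MHz = 26.7 MHz.
71 MHz and 147 MHz both map to 16.5 MHz.

71 MHz, 147 MHz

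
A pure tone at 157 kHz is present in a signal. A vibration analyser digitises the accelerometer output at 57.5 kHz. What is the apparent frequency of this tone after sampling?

157 kHz mod fs = 42 kHz.
42 kHz > fs/2 = 28.75 kHz, folds to fs − 42 kHz = 15.5 kHz.

15.5 kHz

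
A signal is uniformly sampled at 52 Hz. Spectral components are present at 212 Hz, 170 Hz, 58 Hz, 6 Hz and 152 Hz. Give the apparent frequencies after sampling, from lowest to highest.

4 Hz, 6 Hz, 14 Hz

fs/2 = 26 Hz.
212 Hz mod fs = 4 Hz.
4 Hz ≤ fs/2 = 26 Hz, appears at 4 Hz.
170 Hz mod fs = 14 Hz.
14 Hz ≤ fs/2 = 26 Hz, appears at 14 Hz.
58 Hz mod fs = 6 Hz.
6 Hz ≤ fs/2 = 26 Hz, appears at 6 Hz.
6 Hz ≤ fs/2 = 26 Hz, passes unchanged.
152 Hz mod fs = 48 Hz.
48 Hz > fs/2 = 26 Hz, folds to fs − 48 Hz = 4 Hz.
Distinct values: {4 Hz, 6 Hz, 14 Hz}.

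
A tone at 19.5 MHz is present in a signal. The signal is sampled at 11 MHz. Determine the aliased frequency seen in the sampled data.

19.5 MHz mod fs = 8.5 MHz.
8.5 MHz > fs/2 = 5.5 MHz, folds to fs − 8.5 MHz = 2.5 MHz.

2.5 MHz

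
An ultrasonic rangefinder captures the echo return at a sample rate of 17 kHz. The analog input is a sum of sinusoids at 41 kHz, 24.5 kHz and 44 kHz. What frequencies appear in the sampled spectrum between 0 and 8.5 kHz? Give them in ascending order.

fs/2 = 8.5 kHz.
41 kHz mod fs = 7 kHz.
7 kHz ≤ fs/2 = 8.5 kHz, appears at 7 kHz.
24.5 kHz mod fs = 7.5 kHz.
7.5 kHz ≤ fs/2 = 8.5 kHz, appears at 7.5 kHz.
44 kHz mod fs = 10 kHz.
10 kHz > fs/2 = 8.5 kHz, folds to fs − 10 kHz = 7 kHz.
Distinct values: {7 kHz, 7.5 kHz}.

7 kHz, 7.5 kHz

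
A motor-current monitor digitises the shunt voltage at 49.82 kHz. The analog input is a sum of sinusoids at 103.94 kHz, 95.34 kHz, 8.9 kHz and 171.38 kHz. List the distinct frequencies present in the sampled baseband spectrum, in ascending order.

4.3 kHz, 8.9 kHz, 21.92 kHz

fs/2 = 24.91 kHz.
103.94 kHz mod fs = 4.3 kHz.
4.3 kHz ≤ fs/2 = 24.91 kHz, appears at 4.3 kHz.
95.34 kHz mod fs = 45.52 kHz.
45.52 kHz > fs/2 = 24.91 kHz, folds to fs − 45.52 kHz = 4.3 kHz.
8.9 kHz ≤ fs/2 = 24.91 kHz, passes unchanged.
171.38 kHz mod fs = 21.92 kHz.
21.92 kHz ≤ fs/2 = 24.91 kHz, appears at 21.92 kHz.
Distinct values: {4.3 kHz, 8.9 kHz, 21.92 kHz}.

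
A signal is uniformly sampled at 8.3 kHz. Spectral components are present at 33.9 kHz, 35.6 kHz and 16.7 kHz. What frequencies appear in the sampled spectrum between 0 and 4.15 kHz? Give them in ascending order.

0.1 kHz, 0.7 kHz, 2.4 kHz

fs/2 = 4.15 kHz.
33.9 kHz mod fs = 0.7 kHz.
0.7 kHz ≤ fs/2 = 4.15 kHz, appears at 0.7 kHz.
35.6 kHz mod fs = 2.4 kHz.
2.4 kHz ≤ fs/2 = 4.15 kHz, appears at 2.4 kHz.
16.7 kHz mod fs = 0.1 kHz.
0.1 kHz ≤ fs/2 = 4.15 kHz, appears at 0.1 kHz.
Distinct values: {0.1 kHz, 0.7 kHz, 2.4 kHz}.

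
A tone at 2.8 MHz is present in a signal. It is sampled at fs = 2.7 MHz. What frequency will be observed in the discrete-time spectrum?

2.8 MHz mod fs = 0.1 MHz.
0.1 MHz ≤ fs/2 = 1.35 MHz, appears at 0.1 MHz.

0.1 MHz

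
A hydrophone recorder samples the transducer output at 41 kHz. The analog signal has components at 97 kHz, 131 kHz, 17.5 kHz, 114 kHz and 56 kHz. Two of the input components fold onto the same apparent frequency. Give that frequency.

15 kHz

fs/2 = 20.5 kHz.
97 kHz mod fs = 15 kHz.
15 kHz ≤ fs/2 = 20.5 kHz, appears at 15 kHz.
131 kHz mod fs = 8 kHz.
8 kHz ≤ fs/2 = 20.5 kHz, appears at 8 kHz.
17.5 kHz ≤ fs/2 = 20.5 kHz, passes unchanged.
114 kHz mod fs = 32 kHz.
32 kHz > fs/2 = 20.5 kHz, folds to fs − 32 kHz = 9 kHz.
56 kHz mod fs = 15 kHz.
15 kHz ≤ fs/2 = 20.5 kHz, appears at 15 kHz.
56 kHz and 97 kHz both map to 15 kHz.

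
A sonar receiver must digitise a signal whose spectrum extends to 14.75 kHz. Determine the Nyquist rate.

29.5 kHz

Nyquist rate = 2 × 14.75 kHz = 29.5 kHz.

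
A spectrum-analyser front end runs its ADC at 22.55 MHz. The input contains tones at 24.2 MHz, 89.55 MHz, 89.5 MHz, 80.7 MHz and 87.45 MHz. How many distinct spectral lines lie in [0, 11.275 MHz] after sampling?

fs/2 = 11.275 MHz.
24.2 MHz mod fs = 1.65 MHz.
1.65 MHz ≤ fs/2 = 11.275 MHz, appears at 1.65 MHz.
89.55 MHz mod fs = 21.9 MHz.
21.9 MHz > fs/2 = 11.275 MHz, folds to fs − 21.9 MHz = 0.65 MHz.
89.5 MHz mod fs = 21.85 MHz.
21.85 MHz > fs/2 = 11.275 MHz, folds to fs − 21.85 MHz = 0.7 MHz.
80.7 MHz mod fs = 13.05 MHz.
13.05 MHz > fs/2 = 11.275 MHz, folds to fs − 13.05 MHz = 9.5 MHz.
87.45 MHz mod fs = 19.8 MHz.
19.8 MHz > fs/2 = 11.275 MHz, folds to fs − 19.8 MHz = 2.75 MHz.
Distinct values: {0.65 MHz, 0.7 MHz, 1.65 MHz, 2.75 MHz, 9.5 MHz} → 5.

5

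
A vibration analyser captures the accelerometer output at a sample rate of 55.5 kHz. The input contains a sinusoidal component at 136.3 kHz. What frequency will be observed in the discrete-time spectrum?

25.3 kHz

136.3 kHz mod fs = 25.3 kHz.
25.3 kHz ≤ fs/2 = 27.75 kHz, appears at 25.3 kHz.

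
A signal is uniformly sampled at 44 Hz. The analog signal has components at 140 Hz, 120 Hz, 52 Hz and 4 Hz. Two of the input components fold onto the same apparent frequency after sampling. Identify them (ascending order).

52 Hz, 140 Hz

fs/2 = 22 Hz.
140 Hz mod fs = 8 Hz.
8 Hz ≤ fs/2 = 22 Hz, appears at 8 Hz.
120 Hz mod fs = 32 Hz.
32 Hz > fs/2 = 22 Hz, folds to fs − 32 Hz = 12 Hz.
52 Hz mod fs = 8 Hz.
8 Hz ≤ fs/2 = 22 Hz, appears at 8 Hz.
4 Hz ≤ fs/2 = 22 Hz, passes unchanged.
52 Hz and 140 Hz both map to 8 Hz.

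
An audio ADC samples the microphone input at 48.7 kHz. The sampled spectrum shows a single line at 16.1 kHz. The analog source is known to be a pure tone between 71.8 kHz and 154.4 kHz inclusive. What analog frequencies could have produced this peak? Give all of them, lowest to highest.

81.3 kHz, 113.5 kHz, 130 kHz

Frequencies that alias to 16.1 kHz are k·fs ± 16.1 kHz for integer k ≥ 0.
k=0: 16.1 kHz.
k=1: 32.6 kHz, 64.8 kHz.
k=2: 81.3 kHz, 113.5 kHz.
k=3: 130 kHz, 162.2 kHz.
k=4: 178.7 kHz, 210.9 kHz.
Within [71.8 kHz, 154.4 kHz]: 81.3 kHz, 113.5 kHz, 130 kHz.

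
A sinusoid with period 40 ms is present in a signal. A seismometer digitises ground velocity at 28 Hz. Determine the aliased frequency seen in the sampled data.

3 Hz

T = 40 ms → f = 1/T = 25 Hz.
25 Hz > fs/2 = 14 Hz, folds to fs − 25 Hz = 3 Hz.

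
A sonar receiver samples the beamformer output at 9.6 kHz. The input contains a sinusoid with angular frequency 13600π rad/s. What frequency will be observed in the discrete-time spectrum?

ω = 13600π rad/s → f = ω/(2π) = 6800 Hz = 6.8 kHz.
6.8 kHz > fs/2 = 4.8 kHz, folds to fs − 6.8 kHz = 2.8 kHz.

2.8 kHz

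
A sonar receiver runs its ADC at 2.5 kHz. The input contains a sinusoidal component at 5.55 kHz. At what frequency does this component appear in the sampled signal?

5.55 kHz mod fs = 0.55 kHz.
0.55 kHz ≤ fs/2 = 1.25 kHz, appears at 0.55 kHz.

0.55 kHz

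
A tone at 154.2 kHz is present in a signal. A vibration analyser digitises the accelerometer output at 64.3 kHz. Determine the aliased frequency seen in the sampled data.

25.6 kHz

154.2 kHz mod fs = 25.6 kHz.
25.6 kHz ≤ fs/2 = 32.15 kHz, appears at 25.6 kHz.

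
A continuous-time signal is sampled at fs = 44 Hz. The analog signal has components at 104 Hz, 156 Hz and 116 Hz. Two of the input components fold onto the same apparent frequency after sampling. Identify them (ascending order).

fs/2 = 22 Hz.
104 Hz mod fs = 16 Hz.
16 Hz ≤ fs/2 = 22 Hz, appears at 16 Hz.
156 Hz mod fs = 24 Hz.
24 Hz > fs/2 = 22 Hz, folds to fs − 24 Hz = 20 Hz.
116 Hz mod fs = 28 Hz.
28 Hz > fs/2 = 22 Hz, folds to fs − 28 Hz = 16 Hz.
104 Hz and 116 Hz both map to 16 Hz.

104 Hz, 116 Hz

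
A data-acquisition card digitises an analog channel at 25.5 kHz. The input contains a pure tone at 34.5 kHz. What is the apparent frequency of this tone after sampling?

9 kHz

34.5 kHz mod fs = 9 kHz.
9 kHz ≤ fs/2 = 12.75 kHz, appears at 9 kHz.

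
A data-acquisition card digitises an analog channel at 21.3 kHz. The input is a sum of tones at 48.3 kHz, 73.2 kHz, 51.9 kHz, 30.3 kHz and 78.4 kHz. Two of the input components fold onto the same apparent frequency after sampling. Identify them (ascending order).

fs/2 = 10.65 kHz.
48.3 kHz mod fs = 5.7 kHz.
5.7 kHz ≤ fs/2 = 10.65 kHz, appears at 5.7 kHz.
73.2 kHz mod fs = 9.3 kHz.
9.3 kHz ≤ fs/2 = 10.65 kHz, appears at 9.3 kHz.
51.9 kHz mod fs = 9.3 kHz.
9.3 kHz ≤ fs/2 = 10.65 kHz, appears at 9.3 kHz.
30.3 kHz mod fs = 9 kHz.
9 kHz ≤ fs/2 = 10.65 kHz, appears at 9 kHz.
78.4 kHz mod fs = 14.5 kHz.
14.5 kHz > fs/2 = 10.65 kHz, folds to fs − 14.5 kHz = 6.8 kHz.
51.9 kHz and 73.2 kHz both map to 9.3 kHz.

51.9 kHz, 73.2 kHz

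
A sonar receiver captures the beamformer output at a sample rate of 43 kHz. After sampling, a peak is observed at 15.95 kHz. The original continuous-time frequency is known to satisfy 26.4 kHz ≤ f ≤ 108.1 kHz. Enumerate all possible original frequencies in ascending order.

27.05 kHz, 58.95 kHz, 70.05 kHz, 101.95 kHz

Frequencies that alias to 15.95 kHz are k·fs ± 15.95 kHz for integer k ≥ 0.
k=0: 15.95 kHz.
k=1: 27.05 kHz, 58.95 kHz.
k=2: 70.05 kHz, 101.95 kHz.
k=3: 113.05 kHz, 144.95 kHz.
Within [26.4 kHz, 108.1 kHz]: 27.05 kHz, 58.95 kHz, 70.05 kHz, 101.95 kHz.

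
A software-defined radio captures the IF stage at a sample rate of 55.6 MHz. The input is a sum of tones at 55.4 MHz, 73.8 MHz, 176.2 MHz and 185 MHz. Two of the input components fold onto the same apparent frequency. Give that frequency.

fs/2 = 27.8 MHz.
55.4 MHz > fs/2 = 27.8 MHz, folds to fs − 55.4 MHz = 0.2 MHz.
73.8 MHz mod fs = 18.2 MHz.
18.2 MHz ≤ fs/2 = 27.8 MHz, appears at 18.2 MHz.
176.2 MHz mod fs = 9.4 MHz.
9.4 MHz ≤ fs/2 = 27.8 MHz, appears at 9.4 MHz.
185 MHz mod fs = 18.2 MHz.
18.2 MHz ≤ fs/2 = 27.8 MHz, appears at 18.2 MHz.
73.8 MHz and 185 MHz both map to 18.2 MHz.

18.2 MHz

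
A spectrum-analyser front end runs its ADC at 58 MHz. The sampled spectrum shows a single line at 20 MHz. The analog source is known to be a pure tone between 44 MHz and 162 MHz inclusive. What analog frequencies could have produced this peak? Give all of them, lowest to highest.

Frequencies that alias to 20 MHz are k·fs ± 20 MHz for integer k ≥ 0.
k=0: 20 MHz.
k=1: 38 MHz, 78 MHz.
k=2: 96 MHz, 136 MHz.
k=3: 154 MHz, 194 MHz.
k=4: 212 MHz, 252 MHz.
Within [44 MHz, 162 MHz]: 78 MHz, 96 MHz, 136 MHz, 154 MHz.

78 MHz, 96 MHz, 136 MHz, 154 MHz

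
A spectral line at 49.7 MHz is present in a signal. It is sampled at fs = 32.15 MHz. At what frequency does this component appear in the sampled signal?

14.6 MHz

49.7 MHz mod fs = 17.55 MHz.
17.55 MHz > fs/2 = 16.075 MHz, folds to fs − 17.55 MHz = 14.6 MHz.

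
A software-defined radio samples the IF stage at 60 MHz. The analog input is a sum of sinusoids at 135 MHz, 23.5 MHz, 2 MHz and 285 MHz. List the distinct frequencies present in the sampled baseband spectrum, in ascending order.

fs/2 = 30 MHz.
135 MHz mod fs = 15 MHz.
15 MHz ≤ fs/2 = 30 MHz, appears at 15 MHz.
23.5 MHz ≤ fs/2 = 30 MHz, passes unchanged.
2 MHz ≤ fs/2 = 30 MHz, passes unchanged.
285 MHz mod fs = 45 MHz.
45 MHz > fs/2 = 30 MHz, folds to fs − 45 MHz = 15 MHz.
Distinct values: {2 MHz, 15 MHz, 23.5 MHz}.

2 MHz, 15 MHz, 23.5 MHz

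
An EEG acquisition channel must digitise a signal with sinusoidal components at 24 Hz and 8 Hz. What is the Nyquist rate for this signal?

Highest-frequency component: 24 Hz.
Nyquist rate = 2 × 24 Hz = 48 Hz.

48 Hz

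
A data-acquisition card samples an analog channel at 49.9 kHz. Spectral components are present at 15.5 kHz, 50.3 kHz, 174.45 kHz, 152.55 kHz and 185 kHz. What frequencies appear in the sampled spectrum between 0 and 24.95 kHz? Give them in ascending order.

0.4 kHz, 2.85 kHz, 14.6 kHz, 15.5 kHz, 24.75 kHz

fs/2 = 24.95 kHz.
15.5 kHz ≤ fs/2 = 24.95 kHz, passes unchanged.
50.3 kHz mod fs = 0.4 kHz.
0.4 kHz ≤ fs/2 = 24.95 kHz, appears at 0.4 kHz.
174.45 kHz mod fs = 24.75 kHz.
24.75 kHz ≤ fs/2 = 24.95 kHz, appears at 24.75 kHz.
152.55 kHz mod fs = 2.85 kHz.
2.85 kHz ≤ fs/2 = 24.95 kHz, appears at 2.85 kHz.
185 kHz mod fs = 35.3 kHz.
35.3 kHz > fs/2 = 24.95 kHz, folds to fs − 35.3 kHz = 14.6 kHz.
Distinct values: {0.4 kHz, 2.85 kHz, 14.6 kHz, 15.5 kHz, 24.75 kHz}.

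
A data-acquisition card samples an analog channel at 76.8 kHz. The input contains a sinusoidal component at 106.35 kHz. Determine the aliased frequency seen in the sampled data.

29.55 kHz

106.35 kHz mod fs = 29.55 kHz.
29.55 kHz ≤ fs/2 = 38.4 kHz, appears at 29.55 kHz.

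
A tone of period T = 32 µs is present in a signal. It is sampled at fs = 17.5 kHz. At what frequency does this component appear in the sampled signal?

3.75 kHz

T = 32 µs → f = 1/T = 31.25 kHz.
31.25 kHz mod fs = 13.75 kHz.
13.75 kHz > fs/2 = 8.75 kHz, folds to fs − 13.75 kHz = 3.75 kHz.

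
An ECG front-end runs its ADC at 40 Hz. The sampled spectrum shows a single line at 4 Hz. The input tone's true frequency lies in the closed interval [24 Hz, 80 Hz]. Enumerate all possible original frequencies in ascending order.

Frequencies that alias to 4 Hz are k·fs ± 4 Hz for integer k ≥ 0.
k=0: 4 Hz.
k=1: 36 Hz, 44 Hz.
k=2: 76 Hz, 84 Hz.
k=3: 116 Hz, 124 Hz.
Within [24 Hz, 80 Hz]: 36 Hz, 44 Hz, 76 Hz.

36 Hz, 44 Hz, 76 Hz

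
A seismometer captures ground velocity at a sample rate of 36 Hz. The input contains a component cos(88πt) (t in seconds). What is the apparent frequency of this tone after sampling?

ω = 88π rad/s → f = ω/(2π) = 44 Hz.
44 Hz mod fs = 8 Hz.
8 Hz ≤ fs/2 = 18 Hz, appears at 8 Hz.

8 Hz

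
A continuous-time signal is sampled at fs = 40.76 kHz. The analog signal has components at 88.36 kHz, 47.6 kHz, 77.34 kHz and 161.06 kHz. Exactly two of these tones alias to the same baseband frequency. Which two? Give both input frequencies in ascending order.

47.6 kHz, 88.36 kHz

fs/2 = 20.38 kHz.
88.36 kHz mod fs = 6.84 kHz.
6.84 kHz ≤ fs/2 = 20.38 kHz, appears at 6.84 kHz.
47.6 kHz mod fs = 6.84 kHz.
6.84 kHz ≤ fs/2 = 20.38 kHz, appears at 6.84 kHz.
77.34 kHz mod fs = 36.58 kHz.
36.58 kHz > fs/2 = 20.38 kHz, folds to fs − 36.58 kHz = 4.18 kHz.
161.06 kHz mod fs = 38.78 kHz.
38.78 kHz > fs/2 = 20.38 kHz, folds to fs − 38.78 kHz = 1.98 kHz.
47.6 kHz and 88.36 kHz both map to 6.84 kHz.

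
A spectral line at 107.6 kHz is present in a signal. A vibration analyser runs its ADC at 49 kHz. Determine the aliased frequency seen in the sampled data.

107.6 kHz mod fs = 9.6 kHz.
9.6 kHz ≤ fs/2 = 24.5 kHz, appears at 9.6 kHz.

9.6 kHz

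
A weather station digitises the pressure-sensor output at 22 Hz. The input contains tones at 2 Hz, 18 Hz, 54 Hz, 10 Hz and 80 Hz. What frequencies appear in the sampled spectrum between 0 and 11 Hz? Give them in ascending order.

fs/2 = 11 Hz.
2 Hz ≤ fs/2 = 11 Hz, passes unchanged.
18 Hz > fs/2 = 11 Hz, folds to fs − 18 Hz = 4 Hz.
54 Hz mod fs = 10 Hz.
10 Hz ≤ fs/2 = 11 Hz, appears at 10 Hz.
10 Hz ≤ fs/2 = 11 Hz, passes unchanged.
80 Hz mod fs = 14 Hz.
14 Hz > fs/2 = 11 Hz, folds to fs − 14 Hz = 8 Hz.
Distinct values: {2 Hz, 4 Hz, 8 Hz, 10 Hz}.

2 Hz, 4 Hz, 8 Hz, 10 Hz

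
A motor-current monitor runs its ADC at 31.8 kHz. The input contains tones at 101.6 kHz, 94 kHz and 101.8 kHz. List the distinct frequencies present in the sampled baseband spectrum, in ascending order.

1.4 kHz, 6.2 kHz, 6.4 kHz

fs/2 = 15.9 kHz.
101.6 kHz mod fs = 6.2 kHz.
6.2 kHz ≤ fs/2 = 15.9 kHz, appears at 6.2 kHz.
94 kHz mod fs = 30.4 kHz.
30.4 kHz > fs/2 = 15.9 kHz, folds to fs − 30.4 kHz = 1.4 kHz.
101.8 kHz mod fs = 6.4 kHz.
6.4 kHz ≤ fs/2 = 15.9 kHz, appears at 6.4 kHz.
Distinct values: {1.4 kHz, 6.2 kHz, 6.4 kHz}.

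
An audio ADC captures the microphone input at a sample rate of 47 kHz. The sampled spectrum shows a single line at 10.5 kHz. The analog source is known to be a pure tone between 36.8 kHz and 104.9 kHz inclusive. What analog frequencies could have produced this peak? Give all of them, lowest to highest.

Frequencies that alias to 10.5 kHz are k·fs ± 10.5 kHz for integer k ≥ 0.
k=0: 10.5 kHz.
k=1: 36.5 kHz, 57.5 kHz.
k=2: 83.5 kHz, 104.5 kHz.
k=3: 130.5 kHz, 151.5 kHz.
Within [36.8 kHz, 104.9 kHz]: 57.5 kHz, 83.5 kHz, 104.5 kHz.

57.5 kHz, 83.5 kHz, 104.5 kHz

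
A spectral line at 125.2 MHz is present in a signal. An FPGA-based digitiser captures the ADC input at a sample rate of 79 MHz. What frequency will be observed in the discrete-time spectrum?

125.2 MHz mod fs = 46.2 MHz.
46.2 MHz > fs/2 = 39.5 MHz, folds to fs − 46.2 MHz = 32.8 MHz.

32.8 MHz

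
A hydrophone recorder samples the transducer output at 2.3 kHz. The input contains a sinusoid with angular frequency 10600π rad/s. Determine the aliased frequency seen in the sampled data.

ω = 10600π rad/s → f = ω/(2π) = 5300 Hz = 5.3 kHz.
5.3 kHz mod fs = 0.7 kHz.
0.7 kHz ≤ fs/2 = 1.15 kHz, appears at 0.7 kHz.

0.7 kHz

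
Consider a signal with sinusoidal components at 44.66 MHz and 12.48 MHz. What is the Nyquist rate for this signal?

89.32 MHz

Highest-frequency component: 44.66 MHz.
Nyquist rate = 2 × 44.66 MHz = 89.32 MHz.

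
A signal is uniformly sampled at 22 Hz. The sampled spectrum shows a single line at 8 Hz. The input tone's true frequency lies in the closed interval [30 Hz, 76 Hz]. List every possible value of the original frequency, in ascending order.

Frequencies that alias to 8 Hz are k·fs ± 8 Hz for integer k ≥ 0.
k=0: 8 Hz.
k=1: 14 Hz, 30 Hz.
k=2: 36 Hz, 52 Hz.
k=3: 58 Hz, 74 Hz.
k=4: 80 Hz, 96 Hz.
Within [30 Hz, 76 Hz]: 30 Hz, 36 Hz, 52 Hz, 58 Hz, 74 Hz.

30 Hz, 36 Hz, 52 Hz, 58 Hz, 74 Hz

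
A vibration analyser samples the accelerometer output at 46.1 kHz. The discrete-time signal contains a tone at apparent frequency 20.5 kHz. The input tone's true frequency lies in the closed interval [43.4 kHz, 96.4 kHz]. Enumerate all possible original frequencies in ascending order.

66.6 kHz, 71.7 kHz

Frequencies that alias to 20.5 kHz are k·fs ± 20.5 kHz for integer k ≥ 0.
k=0: 20.5 kHz.
k=1: 25.6 kHz, 66.6 kHz.
k=2: 71.7 kHz, 112.7 kHz.
k=3: 117.8 kHz, 158.8 kHz.
Within [43.4 kHz, 96.4 kHz]: 66.6 kHz, 71.7 kHz.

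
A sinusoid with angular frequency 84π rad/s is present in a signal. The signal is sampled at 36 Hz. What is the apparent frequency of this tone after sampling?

6 Hz

ω = 84π rad/s → f = ω/(2π) = 42 Hz.
42 Hz mod fs = 6 Hz.
6 Hz ≤ fs/2 = 18 Hz, appears at 6 Hz.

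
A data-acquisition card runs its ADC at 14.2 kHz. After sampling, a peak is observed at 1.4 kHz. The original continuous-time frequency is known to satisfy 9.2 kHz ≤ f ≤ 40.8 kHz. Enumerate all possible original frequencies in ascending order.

Frequencies that alias to 1.4 kHz are k·fs ± 1.4 kHz for integer k ≥ 0.
k=0: 1.4 kHz.
k=1: 12.8 kHz, 15.6 kHz.
k=2: 27 kHz, 29.8 kHz.
k=3: 41.2 kHz, 44 kHz.
Within [9.2 kHz, 40.8 kHz]: 12.8 kHz, 15.6 kHz, 27 kHz, 29.8 kHz.

12.8 kHz, 15.6 kHz, 27 kHz, 29.8 kHz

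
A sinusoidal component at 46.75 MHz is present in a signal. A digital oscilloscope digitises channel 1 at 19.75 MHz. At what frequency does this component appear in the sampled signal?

46.75 MHz mod fs = 7.25 MHz.
7.25 MHz ≤ fs/2 = 9.875 MHz, appears at 7.25 MHz.

7.25 MHz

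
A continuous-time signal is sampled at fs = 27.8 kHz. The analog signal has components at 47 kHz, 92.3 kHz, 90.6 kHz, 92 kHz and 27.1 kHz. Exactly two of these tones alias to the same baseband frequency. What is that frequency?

fs/2 = 13.9 kHz.
47 kHz mod fs = 19.2 kHz.
19.2 kHz > fs/2 = 13.9 kHz, folds to fs − 19.2 kHz = 8.6 kHz.
92.3 kHz mod fs = 8.9 kHz.
8.9 kHz ≤ fs/2 = 13.9 kHz, appears at 8.9 kHz.
90.6 kHz mod fs = 7.2 kHz.
7.2 kHz ≤ fs/2 = 13.9 kHz, appears at 7.2 kHz.
92 kHz mod fs = 8.6 kHz.
8.6 kHz ≤ fs/2 = 13.9 kHz, appears at 8.6 kHz.
27.1 kHz > fs/2 = 13.9 kHz, folds to fs − 27.1 kHz = 0.7 kHz.
47 kHz and 92 kHz both map to 8.6 kHz.

8.6 kHz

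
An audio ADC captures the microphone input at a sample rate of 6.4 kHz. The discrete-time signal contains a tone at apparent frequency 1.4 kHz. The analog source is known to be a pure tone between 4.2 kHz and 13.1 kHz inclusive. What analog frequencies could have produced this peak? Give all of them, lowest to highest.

5 kHz, 7.8 kHz, 11.4 kHz

Frequencies that alias to 1.4 kHz are k·fs ± 1.4 kHz for integer k ≥ 0.
k=0: 1.4 kHz.
k=1: 5 kHz, 7.8 kHz.
k=2: 11.4 kHz, 14.2 kHz.
k=3: 17.8 kHz, 20.6 kHz.
Within [4.2 kHz, 13.1 kHz]: 5 kHz, 7.8 kHz, 11.4 kHz.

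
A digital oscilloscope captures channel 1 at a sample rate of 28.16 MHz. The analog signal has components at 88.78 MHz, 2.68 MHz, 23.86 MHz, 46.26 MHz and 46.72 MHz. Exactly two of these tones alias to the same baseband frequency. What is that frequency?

fs/2 = 14.08 MHz.
88.78 MHz mod fs = 4.3 MHz.
4.3 MHz ≤ fs/2 = 14.08 MHz, appears at 4.3 MHz.
2.68 MHz ≤ fs/2 = 14.08 MHz, passes unchanged.
23.86 MHz > fs/2 = 14.08 MHz, folds to fs − 23.86 MHz = 4.3 MHz.
46.26 MHz mod fs = 18.1 MHz.
18.1 MHz > fs/2 = 14.08 MHz, folds to fs − 18.1 MHz = 10.06 MHz.
46.72 MHz mod fs = 18.56 MHz.
18.56 MHz > fs/2 = 14.08 MHz, folds to fs − 18.56 MHz = 9.6 MHz.
23.86 MHz and 88.78 MHz both map to 4.3 MHz.

4.3 MHz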